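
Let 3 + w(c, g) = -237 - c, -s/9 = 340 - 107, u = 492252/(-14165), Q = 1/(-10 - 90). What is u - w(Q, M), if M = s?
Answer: 58144127/283300 ≈ 205.24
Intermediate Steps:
Q = -1/100 (Q = 1/(-100) = -1/100 ≈ -0.010000)
u = -492252/14165 (u = 492252*(-1/14165) = -492252/14165 ≈ -34.751)
s = -2097 (s = -9*(340 - 107) = -9*233 = -2097)
M = -2097
w(c, g) = -240 - c (w(c, g) = -3 + (-237 - c) = -240 - c)
u - w(Q, M) = -492252/14165 - (-240 - 1*(-1/100)) = -492252/14165 - (-240 + 1/100) = -492252/14165 - 1*(-23999/100) = -492252/14165 + 23999/100 = 58144127/283300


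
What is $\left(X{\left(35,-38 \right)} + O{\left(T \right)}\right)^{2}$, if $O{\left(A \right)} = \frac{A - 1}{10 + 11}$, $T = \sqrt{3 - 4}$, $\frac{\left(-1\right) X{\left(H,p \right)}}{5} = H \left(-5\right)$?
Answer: $\frac{\left(18374 + i\right)^{2}}{441} \approx 7.6554 \cdot 10^{5} + 83.329 i$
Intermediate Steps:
$X{\left(H,p \right)} = 25 H$ ($X{\left(H,p \right)} = - 5 H \left(-5\right) = - 5 \left(- 5 H\right) = 25 H$)
$T = i$ ($T = \sqrt{-1} = i \approx 1.0 i$)
$O{\left(A \right)} = - \frac{1}{21} + \frac{A}{21}$ ($O{\left(A \right)} = \frac{-1 + A}{21} = \left(-1 + A\right) \frac{1}{21} = - \frac{1}{21} + \frac{A}{21}$)
$\left(X{\left(35,-38 \right)} + O{\left(T \right)}\right)^{2} = \left(25 \cdot 35 - \left(\frac{1}{21} - \frac{i}{21}\right)\right)^{2} = \left(875 - \left(\frac{1}{21} - \frac{i}{21}\right)\right)^{2} = \left(\frac{18374}{21} + \frac{i}{21}\right)^{2}$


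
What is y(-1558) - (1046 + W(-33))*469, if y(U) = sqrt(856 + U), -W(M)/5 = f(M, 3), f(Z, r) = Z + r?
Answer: -560924 + 3*I*sqrt(78) ≈ -5.6092e+5 + 26.495*I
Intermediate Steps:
W(M) = -15 - 5*M (W(M) = -5*(M + 3) = -5*(3 + M) = -15 - 5*M)
y(-1558) - (1046 + W(-33))*469 = sqrt(856 - 1558) - (1046 + (-15 - 5*(-33)))*469 = sqrt(-702) - (1046 + (-15 + 165))*469 = 3*I*sqrt(78) - (1046 + 150)*469 = 3*I*sqrt(78) - 1196*469 = 3*I*sqrt(78) - 1*560924 = 3*I*sqrt(78) - 560924 = -560924 + 3*I*sqrt(78)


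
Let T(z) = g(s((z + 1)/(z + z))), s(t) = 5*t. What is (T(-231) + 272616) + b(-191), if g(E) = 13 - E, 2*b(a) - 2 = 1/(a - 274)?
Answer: 19522855973/71610 ≈ 2.7263e+5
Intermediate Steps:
b(a) = 1 + 1/(2*(-274 + a)) (b(a) = 1 + 1/(2*(a - 274)) = 1 + 1/(2*(-274 + a)))
T(z) = 13 - 5*(1 + z)/(2*z) (T(z) = 13 - 5*(z + 1)/(z + z) = 13 - 5*(1 + z)/((2*z)) = 13 - 5*(1 + z)*(1/(2*z)) = 13 - 5*(1 + z)/(2*z))
(T(-231) + 272616) + b(-191) = ((½)*(-5 + 21*(-231))/(-231) + 272616) + (-547/2 - 191)/(-274 - 191) = ((½)*(-1/231)*(-5 - 4851) + 272616) - 929/2/(-465) = ((½)*(-1/231)*(-4856) + 272616) - 1/465*(-929/2) = (2428/231 + 272616) + 929/930 = 62976724/231 + 929/930 = 19522855973/71610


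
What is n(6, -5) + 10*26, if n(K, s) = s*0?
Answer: 260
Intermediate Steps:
n(K, s) = 0
n(6, -5) + 10*26 = 0 + 10*26 = 0 + 260 = 260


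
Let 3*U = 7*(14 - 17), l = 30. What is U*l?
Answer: -210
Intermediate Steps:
U = -7 (U = (7*(14 - 17))/3 = (7*(-3))/3 = (⅓)*(-21) = -7)
U*l = -7*30 = -210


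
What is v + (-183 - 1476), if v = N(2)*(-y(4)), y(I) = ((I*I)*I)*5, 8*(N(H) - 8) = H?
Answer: -4299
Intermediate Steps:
N(H) = 8 + H/8
y(I) = 5*I³ (y(I) = (I²*I)*5 = I³*5 = 5*I³)
v = -2640 (v = (8 + (⅛)*2)*(-5*4³) = (8 + ¼)*(-5*64) = 33*(-1*320)/4 = (33/4)*(-320) = -2640)
v + (-183 - 1476) = -2640 + (-183 - 1476) = -2640 - 1659 = -4299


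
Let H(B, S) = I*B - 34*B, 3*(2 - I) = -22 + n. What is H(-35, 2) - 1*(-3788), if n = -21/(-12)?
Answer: 18687/4 ≈ 4671.8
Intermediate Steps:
n = 7/4 (n = -21*(-1/12) = 7/4 ≈ 1.7500)
I = 35/4 (I = 2 - (-22 + 7/4)/3 = 2 - 1/3*(-81/4) = 2 + 27/4 = 35/4 ≈ 8.7500)
H(B, S) = -101*B/4 (H(B, S) = 35*B/4 - 34*B = -101*B/4)
H(-35, 2) - 1*(-3788) = -101/4*(-35) - 1*(-3788) = 3535/4 + 3788 = 18687/4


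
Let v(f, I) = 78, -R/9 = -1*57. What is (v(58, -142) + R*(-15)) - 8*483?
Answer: -11481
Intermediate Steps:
R = 513 (R = -(-9)*57 = -9*(-57) = 513)
(v(58, -142) + R*(-15)) - 8*483 = (78 + 513*(-15)) - 8*483 = (78 - 7695) - 3864 = -7617 - 3864 = -11481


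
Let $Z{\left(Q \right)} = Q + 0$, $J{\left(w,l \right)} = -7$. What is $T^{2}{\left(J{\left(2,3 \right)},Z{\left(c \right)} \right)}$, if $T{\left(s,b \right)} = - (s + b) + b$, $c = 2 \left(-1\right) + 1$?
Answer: $49$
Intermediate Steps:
$c = -1$ ($c = -2 + 1 = -1$)
$Z{\left(Q \right)} = Q$
$T{\left(s,b \right)} = - s$ ($T{\left(s,b \right)} = - (b + s) + b = \left(- b - s\right) + b = - s$)
$T^{2}{\left(J{\left(2,3 \right)},Z{\left(c \right)} \right)} = \left(\left(-1\right) \left(-7\right)\right)^{2} = 7^{2} = 49$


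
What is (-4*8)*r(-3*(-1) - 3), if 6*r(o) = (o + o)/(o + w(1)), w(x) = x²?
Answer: 0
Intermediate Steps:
r(o) = o/(3*(1 + o)) (r(o) = ((o + o)/(o + 1²))/6 = ((2*o)/(o + 1))/6 = ((2*o)/(1 + o))/6 = (2*o/(1 + o))/6 = o/(3*(1 + o)))
(-4*8)*r(-3*(-1) - 3) = (-4*8)*((-3*(-1) - 3)/(3*(1 + (-3*(-1) - 3)))) = -32*(3 - 3)/(3*(1 + (3 - 3))) = -32*0/(3*(1 + 0)) = -32*0/(3*1) = -32*0/3 = -32*0 = 0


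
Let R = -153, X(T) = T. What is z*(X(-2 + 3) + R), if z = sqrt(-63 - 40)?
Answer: -152*I*sqrt(103) ≈ -1542.6*I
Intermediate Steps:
z = I*sqrt(103) (z = sqrt(-103) = I*sqrt(103) ≈ 10.149*I)
z*(X(-2 + 3) + R) = (I*sqrt(103))*((-2 + 3) - 153) = (I*sqrt(103))*(1 - 153) = (I*sqrt(103))*(-152) = -152*I*sqrt(103)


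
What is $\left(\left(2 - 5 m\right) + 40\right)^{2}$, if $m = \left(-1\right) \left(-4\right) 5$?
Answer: $3364$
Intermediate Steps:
$m = 20$ ($m = 4 \cdot 5 = 20$)
$\left(\left(2 - 5 m\right) + 40\right)^{2} = \left(\left(2 - 100\right) + 40\right)^{2} = \left(-98 + 40\right)^{2} = \left(-58\right)^{2} = 3364$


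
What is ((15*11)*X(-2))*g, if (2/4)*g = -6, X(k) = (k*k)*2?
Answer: -15840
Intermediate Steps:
X(k) = 2*k**2 (X(k) = k**2*2 = 2*k**2)
g = -12 (g = 2*(-6) = -12)
((15*11)*X(-2))*g = ((15*11)*(2*(-2)**2))*(-12) = (165*(2*4))*(-12) = (165*8)*(-12) = 1320*(-12) = -15840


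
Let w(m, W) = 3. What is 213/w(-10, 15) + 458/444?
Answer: 15991/222 ≈ 72.031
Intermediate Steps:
213/w(-10, 15) + 458/444 = 213/3 + 458/444 = 213*(⅓) + 458*(1/444) = 71 + 229/222 = 15991/222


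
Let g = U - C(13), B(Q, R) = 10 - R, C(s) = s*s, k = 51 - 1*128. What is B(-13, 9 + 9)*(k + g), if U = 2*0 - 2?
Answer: 1984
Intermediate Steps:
k = -77 (k = 51 - 128 = -77)
C(s) = s²
U = -2 (U = 0 - 2 = -2)
g = -171 (g = -2 - 1*13² = -2 - 1*169 = -2 - 169 = -171)
B(-13, 9 + 9)*(k + g) = (10 - (9 + 9))*(-77 - 171) = (10 - 1*18)*(-248) = (10 - 18)*(-248) = -8*(-248) = 1984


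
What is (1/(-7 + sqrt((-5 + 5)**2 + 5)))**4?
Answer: (7 - sqrt(5))**(-4) ≈ 0.0019415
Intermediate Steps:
(1/(-7 + sqrt((-5 + 5)**2 + 5)))**4 = (1/(-7 + sqrt(0**2 + 5)))**4 = (1/(-7 + sqrt(0 + 5)))**4 = (1/(-7 + sqrt(5)))**4 = (-7 + sqrt(5))**(-4)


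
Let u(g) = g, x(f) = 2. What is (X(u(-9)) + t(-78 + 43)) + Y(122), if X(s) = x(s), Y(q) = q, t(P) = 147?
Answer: 271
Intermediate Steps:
X(s) = 2
(X(u(-9)) + t(-78 + 43)) + Y(122) = (2 + 147) + 122 = 149 + 122 = 271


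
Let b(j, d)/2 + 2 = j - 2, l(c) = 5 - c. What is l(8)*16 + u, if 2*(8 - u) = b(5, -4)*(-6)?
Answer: -34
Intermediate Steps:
b(j, d) = -8 + 2*j (b(j, d) = -4 + 2*(j - 2) = -4 + 2*(-2 + j) = -4 + (-4 + 2*j) = -8 + 2*j)
u = 14 (u = 8 - (-8 + 2*5)*(-6)/2 = 8 - (-8 + 10)*(-6)/2 = 8 - (-6) = 8 - ½*(-12) = 8 + 6 = 14)
l(8)*16 + u = (5 - 1*8)*16 + 14 = (5 - 8)*16 + 14 = -3*16 + 14 = -48 + 14 = -34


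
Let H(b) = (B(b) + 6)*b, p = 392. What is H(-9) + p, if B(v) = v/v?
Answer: 329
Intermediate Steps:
B(v) = 1
H(b) = 7*b (H(b) = (1 + 6)*b = 7*b)
H(-9) + p = 7*(-9) + 392 = -63 + 392 = 329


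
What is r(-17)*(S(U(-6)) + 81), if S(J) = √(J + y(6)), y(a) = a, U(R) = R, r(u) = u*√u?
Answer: -1377*I*√17 ≈ -5677.5*I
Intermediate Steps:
r(u) = u^(3/2)
S(J) = √(6 + J) (S(J) = √(J + 6) = √(6 + J))
r(-17)*(S(U(-6)) + 81) = (-17)^(3/2)*(√(6 - 6) + 81) = (-17*I*√17)*(√0 + 81) = (-17*I*√17)*(0 + 81) = -17*I*√17*81 = -1377*I*√17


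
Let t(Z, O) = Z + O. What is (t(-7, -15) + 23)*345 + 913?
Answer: 1258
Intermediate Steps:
t(Z, O) = O + Z
(t(-7, -15) + 23)*345 + 913 = ((-15 - 7) + 23)*345 + 913 = (-22 + 23)*345 + 913 = 1*345 + 913 = 345 + 913 = 1258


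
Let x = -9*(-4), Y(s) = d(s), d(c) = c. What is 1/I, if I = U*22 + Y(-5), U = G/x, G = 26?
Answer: 9/98 ≈ 0.091837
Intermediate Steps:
Y(s) = s
x = 36
U = 13/18 (U = 26/36 = 26*(1/36) = 13/18 ≈ 0.72222)
I = 98/9 (I = (13/18)*22 - 5 = 143/9 - 5 = 98/9 ≈ 10.889)
1/I = 1/(98/9) = 9/98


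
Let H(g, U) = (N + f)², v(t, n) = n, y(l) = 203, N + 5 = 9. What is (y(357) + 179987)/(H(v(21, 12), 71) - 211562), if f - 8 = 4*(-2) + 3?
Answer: -180190/211513 ≈ -0.85191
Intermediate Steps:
N = 4 (N = -5 + 9 = 4)
f = 3 (f = 8 + (4*(-2) + 3) = 8 + (-8 + 3) = 8 - 5 = 3)
H(g, U) = 49 (H(g, U) = (4 + 3)² = 7² = 49)
(y(357) + 179987)/(H(v(21, 12), 71) - 211562) = (203 + 179987)/(49 - 211562) = 180190/(-211513) = 180190*(-1/211513) = -180190/211513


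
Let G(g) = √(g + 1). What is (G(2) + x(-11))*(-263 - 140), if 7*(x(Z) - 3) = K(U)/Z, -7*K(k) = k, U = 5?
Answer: -653666/539 - 403*√3 ≈ -1910.8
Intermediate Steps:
K(k) = -k/7
x(Z) = 3 - 5/(49*Z) (x(Z) = 3 + ((-⅐*5)/Z)/7 = 3 + (-5/(7*Z))/7 = 3 - 5/(49*Z))
G(g) = √(1 + g)
(G(2) + x(-11))*(-263 - 140) = (√(1 + 2) + (3 - 5/49/(-11)))*(-263 - 140) = (√3 + (3 - 5/49*(-1/11)))*(-403) = (√3 + (3 + 5/539))*(-403) = (√3 + 1622/539)*(-403) = (1622/539 + √3)*(-403) = -653666/539 - 403*√3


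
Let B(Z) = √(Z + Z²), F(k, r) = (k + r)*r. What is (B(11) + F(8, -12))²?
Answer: 2436 + 192*√33 ≈ 3539.0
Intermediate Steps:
F(k, r) = r*(k + r)
(B(11) + F(8, -12))² = (√(11*(1 + 11)) - 12*(8 - 12))² = (√(11*12) - 12*(-4))² = (√132 + 48)² = (2*√33 + 48)² = (48 + 2*√33)²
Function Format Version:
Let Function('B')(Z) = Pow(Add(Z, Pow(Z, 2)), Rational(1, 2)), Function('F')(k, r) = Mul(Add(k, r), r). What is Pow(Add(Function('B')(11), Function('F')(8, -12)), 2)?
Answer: Add(2436, Mul(192, Pow(33, Rational(1, 2)))) ≈ 3539.0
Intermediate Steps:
Function('F')(k, r) = Mul(r, Add(k, r))
Pow(Add(Function('B')(11), Function('F')(8, -12)), 2) = Pow(Add(Pow(Mul(11, Add(1, 11)), Rational(1, 2)), Mul(-12, Add(8, -12))), 2) = Pow(Add(Pow(Mul(11, 12), Rational(1, 2)), Mul(-12, -4)), 2) = Pow(Add(Pow(132, Rational(1, 2)), 48), 2) = Pow(Add(Mul(2, Pow(33, Rational(1, 2))), 48), 2) = Pow(Add(48, Mul(2, Pow(33, Rational(1, 2)))), 2)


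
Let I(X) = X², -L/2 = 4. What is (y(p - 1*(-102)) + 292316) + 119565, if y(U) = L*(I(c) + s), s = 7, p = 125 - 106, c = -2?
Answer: 411793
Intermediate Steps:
L = -8 (L = -2*4 = -8)
p = 19
y(U) = -88 (y(U) = -8*((-2)² + 7) = -8*(4 + 7) = -8*11 = -88)
(y(p - 1*(-102)) + 292316) + 119565 = (-88 + 292316) + 119565 = 292228 + 119565 = 411793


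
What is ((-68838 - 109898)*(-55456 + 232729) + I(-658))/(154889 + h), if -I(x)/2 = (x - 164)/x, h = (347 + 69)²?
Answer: -3474795673378/35964635 ≈ -96617.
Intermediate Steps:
h = 173056 (h = 416² = 173056)
I(x) = -2*(-164 + x)/x (I(x) = -2*(x - 164)/x = -2*(-164 + x)/x)
((-68838 - 109898)*(-55456 + 232729) + I(-658))/(154889 + h) = ((-68838 - 109898)*(-55456 + 232729) + (-2 + 328/(-658)))/(154889 + 173056) = (-178736*177273 + (-2 + 328*(-1/658)))/327945 = (-31685066928 + (-2 - 164/329))*(1/327945) = (-31685066928 - 822/329)*(1/327945) = -10424387020134/329*1/327945 = -3474795673378/35964635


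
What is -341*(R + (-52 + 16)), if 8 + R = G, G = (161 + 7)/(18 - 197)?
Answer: 2743004/179 ≈ 15324.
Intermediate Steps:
G = -168/179 (G = 168/(-179) = 168*(-1/179) = -168/179 ≈ -0.93855)
R = -1600/179 (R = -8 - 168/179 = -1600/179 ≈ -8.9386)
-341*(R + (-52 + 16)) = -341*(-1600/179 + (-52 + 16)) = -341*(-1600/179 - 36) = -341*(-8044/179) = 2743004/179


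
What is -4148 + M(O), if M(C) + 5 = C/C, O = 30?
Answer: -4152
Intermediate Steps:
M(C) = -4 (M(C) = -5 + C/C = -5 + 1 = -4)
-4148 + M(O) = -4148 - 4 = -4152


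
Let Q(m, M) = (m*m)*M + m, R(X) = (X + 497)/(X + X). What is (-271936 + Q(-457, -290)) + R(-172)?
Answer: -20928479757/344 ≈ -6.0839e+7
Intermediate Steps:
R(X) = (497 + X)/(2*X) (R(X) = (497 + X)/((2*X)) = (497 + X)*(1/(2*X)) = (497 + X)/(2*X))
Q(m, M) = m + M*m² (Q(m, M) = m²*M + m = M*m² + m = m + M*m²)
(-271936 + Q(-457, -290)) + R(-172) = (-271936 - 457*(1 - 290*(-457))) + (½)*(497 - 172)/(-172) = (-271936 - 457*(1 + 132530)) + (½)*(-1/172)*325 = (-271936 - 457*132531) - 325/344 = (-271936 - 60566667) - 325/344 = -60838603 - 325/344 = -20928479757/344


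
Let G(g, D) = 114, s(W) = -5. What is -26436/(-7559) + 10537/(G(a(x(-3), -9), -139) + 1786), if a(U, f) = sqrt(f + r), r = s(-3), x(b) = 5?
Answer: 129877583/14362100 ≈ 9.0431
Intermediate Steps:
r = -5
a(U, f) = sqrt(-5 + f) (a(U, f) = sqrt(f - 5) = sqrt(-5 + f))
-26436/(-7559) + 10537/(G(a(x(-3), -9), -139) + 1786) = -26436/(-7559) + 10537/(114 + 1786) = -26436*(-1/7559) + 10537/1900 = 26436/7559 + 10537*(1/1900) = 26436/7559 + 10537/1900 = 129877583/14362100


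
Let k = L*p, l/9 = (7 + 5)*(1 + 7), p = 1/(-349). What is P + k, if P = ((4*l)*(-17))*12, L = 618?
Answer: -246053994/349 ≈ -7.0503e+5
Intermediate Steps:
p = -1/349 (p = 1*(-1/349) = -1/349 ≈ -0.0028653)
l = 864 (l = 9*((7 + 5)*(1 + 7)) = 9*(12*8) = 9*96 = 864)
k = -618/349 (k = 618*(-1/349) = -618/349 ≈ -1.7708)
P = -705024 (P = ((4*864)*(-17))*12 = (3456*(-17))*12 = -58752*12 = -705024)
P + k = -705024 - 618/349 = -246053994/349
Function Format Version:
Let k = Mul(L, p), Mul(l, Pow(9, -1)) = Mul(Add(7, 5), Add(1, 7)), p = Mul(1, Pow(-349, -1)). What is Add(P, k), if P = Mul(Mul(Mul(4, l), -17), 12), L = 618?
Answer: Rational(-246053994, 349) ≈ -7.0503e+5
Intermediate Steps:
p = Rational(-1, 349) (p = Mul(1, Rational(-1, 349)) = Rational(-1, 349) ≈ -0.0028653)
l = 864 (l = Mul(9, Mul(Add(7, 5), Add(1, 7))) = Mul(9, Mul(12, 8)) = Mul(9, 96) = 864)
k = Rational(-618, 349) (k = Mul(618, Rational(-1, 349)) = Rational(-618, 349) ≈ -1.7708)
P = -705024 (P = Mul(Mul(Mul(4, 864), -17), 12) = Mul(Mul(3456, -17), 12) = Mul(-58752, 12) = -705024)
Add(P, k) = Add(-705024, Rational(-618, 349)) = Rational(-246053994, 349)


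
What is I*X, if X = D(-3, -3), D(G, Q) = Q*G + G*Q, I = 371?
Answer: 6678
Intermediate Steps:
D(G, Q) = 2*G*Q (D(G, Q) = G*Q + G*Q = 2*G*Q)
X = 18 (X = 2*(-3)*(-3) = 18)
I*X = 371*18 = 6678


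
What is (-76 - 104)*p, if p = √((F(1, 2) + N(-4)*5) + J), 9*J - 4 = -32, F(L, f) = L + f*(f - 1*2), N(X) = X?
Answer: -60*I*√199 ≈ -846.4*I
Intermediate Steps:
F(L, f) = L + f*(-2 + f) (F(L, f) = L + f*(f - 2) = L + f*(-2 + f))
J = -28/9 (J = 4/9 + (⅑)*(-32) = 4/9 - 32/9 = -28/9 ≈ -3.1111)
p = I*√199/3 (p = √(((1 + 2² - 2*2) - 4*5) - 28/9) = √(((1 + 4 - 4) - 20) - 28/9) = √((1 - 20) - 28/9) = √(-19 - 28/9) = √(-199/9) = I*√199/3 ≈ 4.7022*I)
(-76 - 104)*p = (-76 - 104)*(I*√199/3) = -60*I*√199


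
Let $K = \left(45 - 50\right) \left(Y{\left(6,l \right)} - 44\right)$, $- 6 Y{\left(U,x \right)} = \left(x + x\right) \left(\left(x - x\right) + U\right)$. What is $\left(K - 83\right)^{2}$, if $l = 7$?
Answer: $42849$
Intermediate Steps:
$Y{\left(U,x \right)} = - \frac{U x}{3}$ ($Y{\left(U,x \right)} = - \frac{\left(x + x\right) \left(\left(x - x\right) + U\right)}{6} = - \frac{2 x \left(0 + U\right)}{6} = - \frac{2 x U}{6} = - \frac{2 U x}{6} = - \frac{U x}{3}$)
$K = 290$ ($K = \left(45 - 50\right) \left(\left(- \frac{1}{3}\right) 6 \cdot 7 - 44\right) = - 5 \left(-14 - 44\right) = \left(-5\right) \left(-58\right) = 290$)
$\left(K - 83\right)^{2} = \left(290 - 83\right)^{2} = 207^{2} = 42849$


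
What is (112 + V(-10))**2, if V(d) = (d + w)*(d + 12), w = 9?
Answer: 12100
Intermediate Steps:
V(d) = (9 + d)*(12 + d) (V(d) = (d + 9)*(d + 12) = (9 + d)*(12 + d))
(112 + V(-10))**2 = (112 + (108 + (-10)**2 + 21*(-10)))**2 = (112 + (108 + 100 - 210))**2 = (112 - 2)**2 = 110**2 = 12100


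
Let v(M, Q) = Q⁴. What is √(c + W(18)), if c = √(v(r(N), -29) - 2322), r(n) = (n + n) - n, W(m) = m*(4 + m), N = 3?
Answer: √(396 + √704959) ≈ 35.151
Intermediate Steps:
r(n) = n (r(n) = 2*n - n = n)
c = √704959 (c = √((-29)⁴ - 2322) = √(707281 - 2322) = √704959 ≈ 839.62)
√(c + W(18)) = √(√704959 + 18*(4 + 18)) = √(√704959 + 18*22) = √(√704959 + 396) = √(396 + √704959)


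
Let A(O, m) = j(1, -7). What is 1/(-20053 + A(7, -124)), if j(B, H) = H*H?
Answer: -1/20004 ≈ -4.9990e-5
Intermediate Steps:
j(B, H) = H**2
A(O, m) = 49 (A(O, m) = (-7)**2 = 49)
1/(-20053 + A(7, -124)) = 1/(-20053 + 49) = 1/(-20004) = -1/20004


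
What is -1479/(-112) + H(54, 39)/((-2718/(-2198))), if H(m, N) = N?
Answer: 2270131/50736 ≈ 44.744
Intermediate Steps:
-1479/(-112) + H(54, 39)/((-2718/(-2198))) = -1479/(-112) + 39/((-2718/(-2198))) = -1479*(-1/112) + 39/((-2718*(-1/2198))) = 1479/112 + 39/(1359/1099) = 1479/112 + 39*(1099/1359) = 1479/112 + 14287/453 = 2270131/50736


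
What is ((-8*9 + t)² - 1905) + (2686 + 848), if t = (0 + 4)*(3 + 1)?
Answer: 4765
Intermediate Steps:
t = 16 (t = 4*4 = 16)
((-8*9 + t)² - 1905) + (2686 + 848) = ((-8*9 + 16)² - 1905) + (2686 + 848) = ((-72 + 16)² - 1905) + 3534 = ((-56)² - 1905) + 3534 = (3136 - 1905) + 3534 = 1231 + 3534 = 4765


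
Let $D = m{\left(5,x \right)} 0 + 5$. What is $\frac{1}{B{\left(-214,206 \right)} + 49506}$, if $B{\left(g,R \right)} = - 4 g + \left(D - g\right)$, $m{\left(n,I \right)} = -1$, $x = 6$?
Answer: $\frac{1}{50581} \approx 1.977 \cdot 10^{-5}$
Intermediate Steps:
$D = 5$ ($D = \left(-1\right) 0 + 5 = 0 + 5 = 5$)
$B{\left(g,R \right)} = 5 - 5 g$ ($B{\left(g,R \right)} = - 4 g - \left(-5 + g\right) = 5 - 5 g$)
$\frac{1}{B{\left(-214,206 \right)} + 49506} = \frac{1}{\left(5 - -1070\right) + 49506} = \frac{1}{\left(5 + 1070\right) + 49506} = \frac{1}{1075 + 49506} = \frac{1}{50581}$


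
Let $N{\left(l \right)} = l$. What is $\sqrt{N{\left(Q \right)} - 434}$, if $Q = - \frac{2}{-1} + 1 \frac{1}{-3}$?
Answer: $\frac{i \sqrt{3891}}{3} \approx 20.793 i$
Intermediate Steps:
$Q = \frac{5}{3}$ ($Q = \left(-2\right) \left(-1\right) + 1 \left(- \frac{1}{3}\right) = 2 - \frac{1}{3} = \frac{5}{3} \approx 1.6667$)
$\sqrt{N{\left(Q \right)} - 434} = \sqrt{\frac{5}{3} - 434} = \sqrt{- \frac{1297}{3}} = \frac{i \sqrt{3891}}{3}$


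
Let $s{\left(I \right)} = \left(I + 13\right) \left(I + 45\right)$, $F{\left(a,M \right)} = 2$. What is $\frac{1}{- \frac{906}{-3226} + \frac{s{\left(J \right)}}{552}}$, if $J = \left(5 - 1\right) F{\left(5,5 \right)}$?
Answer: $\frac{296792}{681775} \approx 0.43532$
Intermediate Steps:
$J = 8$ ($J = \left(5 - 1\right) 2 = 4 \cdot 2 = 8$)
$s{\left(I \right)} = \left(13 + I\right) \left(45 + I\right)$
$\frac{1}{- \frac{906}{-3226} + \frac{s{\left(J \right)}}{552}} = \frac{1}{- \frac{906}{-3226} + \frac{585 + 8^{2} + 58 \cdot 8}{552}} = \frac{1}{\left(-906\right) \left(- \frac{1}{3226}\right) + \left(585 + 64 + 464\right) \frac{1}{552}} = \frac{1}{\frac{453}{1613} + 1113 \cdot \frac{1}{552}} = \frac{1}{\frac{453}{1613} + \frac{371}{184}} = \frac{1}{\frac{681775}{296792}} = \frac{296792}{681775}$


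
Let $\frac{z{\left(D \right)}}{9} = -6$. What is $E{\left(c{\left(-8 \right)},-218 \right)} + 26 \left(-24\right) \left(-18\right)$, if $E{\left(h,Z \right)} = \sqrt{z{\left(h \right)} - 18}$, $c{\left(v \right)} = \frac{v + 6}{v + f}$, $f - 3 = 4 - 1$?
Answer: $11232 + 6 i \sqrt{2} \approx 11232.0 + 8.4853 i$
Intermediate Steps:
$z{\left(D \right)} = -54$ ($z{\left(D \right)} = 9 \left(-6\right) = -54$)
$f = 6$ ($f = 3 + \left(4 - 1\right) = 3 + 3 = 6$)
$c{\left(v \right)} = 1$ ($c{\left(v \right)} = \frac{v + 6}{v + 6} = \frac{6 + v}{6 + v} = 1$)
$E{\left(h,Z \right)} = 6 i \sqrt{2}$ ($E{\left(h,Z \right)} = \sqrt{-54 - 18} = \sqrt{-72} = 6 i \sqrt{2}$)
$E{\left(c{\left(-8 \right)},-218 \right)} + 26 \left(-24\right) \left(-18\right) = 6 i \sqrt{2} + 26 \left(-24\right) \left(-18\right) = 6 i \sqrt{2} - -11232 = 6 i \sqrt{2} + 11232 = 11232 + 6 i \sqrt{2}$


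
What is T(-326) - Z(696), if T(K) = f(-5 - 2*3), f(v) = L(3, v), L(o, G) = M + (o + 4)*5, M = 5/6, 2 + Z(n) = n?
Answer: -3949/6 ≈ -658.17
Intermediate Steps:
Z(n) = -2 + n
M = ⅚ (M = 5*(⅙) = ⅚ ≈ 0.83333)
L(o, G) = 125/6 + 5*o (L(o, G) = ⅚ + (o + 4)*5 = ⅚ + (4 + o)*5 = ⅚ + (20 + 5*o) = 125/6 + 5*o)
f(v) = 215/6 (f(v) = 125/6 + 5*3 = 125/6 + 15 = 215/6)
T(K) = 215/6
T(-326) - Z(696) = 215/6 - (-2 + 696) = 215/6 - 1*694 = 215/6 - 694 = -3949/6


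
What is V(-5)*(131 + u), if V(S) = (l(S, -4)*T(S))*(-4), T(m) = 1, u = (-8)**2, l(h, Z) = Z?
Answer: 3120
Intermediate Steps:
u = 64
V(S) = 16 (V(S) = -4*1*(-4) = -4*(-4) = 16)
V(-5)*(131 + u) = 16*(131 + 64) = 16*195 = 3120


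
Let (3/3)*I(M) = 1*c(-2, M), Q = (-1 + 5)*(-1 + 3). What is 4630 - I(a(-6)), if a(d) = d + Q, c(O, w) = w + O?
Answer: 4630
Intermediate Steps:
c(O, w) = O + w
Q = 8 (Q = 4*2 = 8)
a(d) = 8 + d (a(d) = d + 8 = 8 + d)
I(M) = -2 + M (I(M) = 1*(-2 + M) = -2 + M)
4630 - I(a(-6)) = 4630 - (-2 + (8 - 6)) = 4630 - (-2 + 2) = 4630 - 1*0 = 4630 + 0 = 4630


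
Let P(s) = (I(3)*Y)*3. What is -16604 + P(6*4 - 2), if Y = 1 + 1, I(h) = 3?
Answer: -16586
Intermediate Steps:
Y = 2
P(s) = 18 (P(s) = (3*2)*3 = 6*3 = 18)
-16604 + P(6*4 - 2) = -16604 + 18 = -16586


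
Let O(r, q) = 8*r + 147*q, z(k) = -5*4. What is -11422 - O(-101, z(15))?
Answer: -7674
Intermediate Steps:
z(k) = -20
-11422 - O(-101, z(15)) = -11422 - (8*(-101) + 147*(-20)) = -11422 - (-808 - 2940) = -11422 - 1*(-3748) = -11422 + 3748 = -7674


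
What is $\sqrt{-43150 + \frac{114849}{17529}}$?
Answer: $\frac{i \sqrt{1472945316781}}{5843} \approx 207.71 i$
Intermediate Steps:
$\sqrt{-43150 + \frac{114849}{17529}} = \sqrt{-43150 + 114849 \cdot \frac{1}{17529}} = \sqrt{-43150 + \frac{38283}{5843}} = \sqrt{- \frac{252087167}{5843}} = \frac{i \sqrt{1472945316781}}{5843}$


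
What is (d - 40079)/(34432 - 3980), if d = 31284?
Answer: -8795/30452 ≈ -0.28882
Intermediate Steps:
(d - 40079)/(34432 - 3980) = (31284 - 40079)/(34432 - 3980) = -8795/30452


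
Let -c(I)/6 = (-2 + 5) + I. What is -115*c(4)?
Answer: 4830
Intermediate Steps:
c(I) = -18 - 6*I (c(I) = -6*((-2 + 5) + I) = -6*(3 + I) = -18 - 6*I)
-115*c(4) = -115*(-18 - 6*4) = -115*(-18 - 24) = -115*(-42) = 4830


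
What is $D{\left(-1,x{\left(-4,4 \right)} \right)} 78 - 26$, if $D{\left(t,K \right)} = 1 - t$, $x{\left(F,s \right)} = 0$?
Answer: $130$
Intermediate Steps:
$D{\left(-1,x{\left(-4,4 \right)} \right)} 78 - 26 = \left(1 - -1\right) 78 - 26 = \left(1 + 1\right) 78 - 26 = 2 \cdot 78 - 26 = 156 - 26 = 130$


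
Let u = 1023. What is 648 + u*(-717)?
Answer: -732843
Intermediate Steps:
648 + u*(-717) = 648 + 1023*(-717) = 648 - 733491 = -732843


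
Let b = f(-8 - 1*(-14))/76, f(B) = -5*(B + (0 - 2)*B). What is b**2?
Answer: 225/1444 ≈ 0.15582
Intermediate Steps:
f(B) = 5*B (f(B) = -5*(B - 2*B) = -(-5)*B = 5*B)
b = 15/38 (b = (5*(-8 - 1*(-14)))/76 = (5*(-8 + 14))*(1/76) = (5*6)*(1/76) = 30*(1/76) = 15/38 ≈ 0.39474)
b**2 = (15/38)**2 = 225/1444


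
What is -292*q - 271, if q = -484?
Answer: 141057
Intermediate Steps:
-292*q - 271 = -292*(-484) - 271 = 141328 - 271 = 141057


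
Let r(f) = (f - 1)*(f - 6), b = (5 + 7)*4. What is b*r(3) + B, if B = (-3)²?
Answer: -279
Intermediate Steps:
B = 9
b = 48 (b = 12*4 = 48)
r(f) = (-1 + f)*(-6 + f)
b*r(3) + B = 48*(6 + 3² - 7*3) + 9 = 48*(6 + 9 - 21) + 9 = 48*(-6) + 9 = -288 + 9 = -279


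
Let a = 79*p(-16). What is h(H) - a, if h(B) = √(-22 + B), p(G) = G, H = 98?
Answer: 1264 + 2*√19 ≈ 1272.7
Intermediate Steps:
a = -1264 (a = 79*(-16) = -1264)
h(H) - a = √(-22 + 98) - 1*(-1264) = √76 + 1264 = 2*√19 + 1264 = 1264 + 2*√19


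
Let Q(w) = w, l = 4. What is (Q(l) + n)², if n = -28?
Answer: 576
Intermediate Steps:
(Q(l) + n)² = (4 - 28)² = (-24)² = 576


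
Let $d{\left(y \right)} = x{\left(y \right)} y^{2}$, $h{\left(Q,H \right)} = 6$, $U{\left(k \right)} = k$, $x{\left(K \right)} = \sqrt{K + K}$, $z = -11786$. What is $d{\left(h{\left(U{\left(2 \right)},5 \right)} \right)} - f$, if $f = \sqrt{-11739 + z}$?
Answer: $72 \sqrt{3} - 5 i \sqrt{941} \approx 124.71 - 153.38 i$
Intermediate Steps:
$x{\left(K \right)} = \sqrt{2} \sqrt{K}$ ($x{\left(K \right)} = \sqrt{2 K} = \sqrt{2} \sqrt{K}$)
$f = 5 i \sqrt{941}$ ($f = \sqrt{-11739 - 11786} = \sqrt{-23525} = 5 i \sqrt{941} \approx 153.38 i$)
$d{\left(y \right)} = \sqrt{2} y^{\frac{5}{2}}$ ($d{\left(y \right)} = \sqrt{2} \sqrt{y} y^{2} = \sqrt{2} y^{\frac{5}{2}}$)
$d{\left(h{\left(U{\left(2 \right)},5 \right)} \right)} - f = \sqrt{2} \cdot 6^{\frac{5}{2}} - 5 i \sqrt{941} = \sqrt{2} \cdot 36 \sqrt{6} - 5 i \sqrt{941} = 72 \sqrt{3} - 5 i \sqrt{941}$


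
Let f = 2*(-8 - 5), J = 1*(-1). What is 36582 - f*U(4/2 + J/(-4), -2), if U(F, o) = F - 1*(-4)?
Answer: 73489/2 ≈ 36745.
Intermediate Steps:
J = -1
U(F, o) = 4 + F (U(F, o) = F + 4 = 4 + F)
f = -26 (f = 2*(-13) = -26)
36582 - f*U(4/2 + J/(-4), -2) = 36582 - (-26)*(4 + (4/2 - 1/(-4))) = 36582 - (-26)*(4 + (4*(½) - 1*(-¼))) = 36582 - (-26)*(4 + (2 + ¼)) = 36582 - (-26)*(4 + 9/4) = 36582 - (-26)*25/4 = 36582 - 1*(-325/2) = 36582 + 325/2 = 73489/2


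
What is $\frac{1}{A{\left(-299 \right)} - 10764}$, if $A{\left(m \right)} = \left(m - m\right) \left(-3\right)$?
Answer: $- \frac{1}{10764} \approx -9.2902 \cdot 10^{-5}$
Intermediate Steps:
$A{\left(m \right)} = 0$ ($A{\left(m \right)} = 0 \left(-3\right) = 0$)
$\frac{1}{A{\left(-299 \right)} - 10764} = \frac{1}{0 - 10764} = \frac{1}{-10764} = - \frac{1}{10764}$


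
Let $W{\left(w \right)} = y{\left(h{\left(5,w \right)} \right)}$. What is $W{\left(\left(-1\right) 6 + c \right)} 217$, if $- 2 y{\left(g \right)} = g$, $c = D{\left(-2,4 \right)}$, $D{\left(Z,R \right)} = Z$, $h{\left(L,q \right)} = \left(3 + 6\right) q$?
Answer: $7812$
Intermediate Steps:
$h{\left(L,q \right)} = 9 q$
$c = -2$
$y{\left(g \right)} = - \frac{g}{2}$
$W{\left(w \right)} = - \frac{9 w}{2}$
$W{\left(\left(-1\right) 6 + c \right)} 217 = - \frac{9 \left(\left(-1\right) 6 - 2\right)}{2} \cdot 217 = - \frac{9 \left(-6 - 2\right)}{2} \cdot 217 = \left(- \frac{9}{2}\right) \left(-8\right) 217 = 36 \cdot 217 = 7812$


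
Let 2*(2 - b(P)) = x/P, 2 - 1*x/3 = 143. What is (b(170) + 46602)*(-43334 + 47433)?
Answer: 64951864517/340 ≈ 1.9103e+8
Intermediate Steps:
x = -423 (x = 6 - 3*143 = 6 - 429 = -423)
b(P) = 2 + 423/(2*P) (b(P) = 2 - (-423)/(2*P) = 2 + 423/(2*P))
(b(170) + 46602)*(-43334 + 47433) = ((2 + (423/2)/170) + 46602)*(-43334 + 47433) = ((2 + (423/2)*(1/170)) + 46602)*4099 = ((2 + 423/340) + 46602)*4099 = (1103/340 + 46602)*4099 = (15845783/340)*4099 = 64951864517/340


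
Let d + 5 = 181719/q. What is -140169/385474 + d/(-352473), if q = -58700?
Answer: -1449968283666547/3987760350878700 ≈ -0.36360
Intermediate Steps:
d = -475219/58700 (d = -5 + 181719/(-58700) = -5 + 181719*(-1/58700) = -5 - 181719/58700 = -475219/58700 ≈ -8.0957)
-140169/385474 + d/(-352473) = -140169/385474 - 475219/58700/(-352473) = -140169*1/385474 - 475219/58700*(-1/352473) = -140169/385474 + 475219/20690165100 = -1449968283666547/3987760350878700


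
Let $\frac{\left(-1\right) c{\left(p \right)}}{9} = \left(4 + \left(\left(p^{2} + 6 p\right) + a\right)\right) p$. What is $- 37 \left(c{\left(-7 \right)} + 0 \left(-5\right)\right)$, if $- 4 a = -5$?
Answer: $- \frac{114219}{4} \approx -28555.0$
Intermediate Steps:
$a = \frac{5}{4}$ ($a = \left(- \frac{1}{4}\right) \left(-5\right) = \frac{5}{4} \approx 1.25$)
$c{\left(p \right)} = - 9 p \left(\frac{21}{4} + p^{2} + 6 p\right)$ ($c{\left(p \right)} = - 9 \left(4 + \left(\left(p^{2} + 6 p\right) + \frac{5}{4}\right)\right) p = - 9 \left(4 + \left(\frac{5}{4} + p^{2} + 6 p\right)\right) p = - 9 \left(\frac{21}{4} + p^{2} + 6 p\right) p = - 9 p \left(\frac{21}{4} + p^{2} + 6 p\right)$)
$- 37 \left(c{\left(-7 \right)} + 0 \left(-5\right)\right) = - 37 \left(\left(- \frac{9}{4}\right) \left(-7\right) \left(21 + 4 \left(-7\right)^{2} + 24 \left(-7\right)\right) + 0 \left(-5\right)\right) = - 37 \left(\left(- \frac{9}{4}\right) \left(-7\right) \left(21 + 4 \cdot 49 - 168\right) + 0\right) = - 37 \left(\left(- \frac{9}{4}\right) \left(-7\right) \left(21 + 196 - 168\right) + 0\right) = - 37 \left(\left(- \frac{9}{4}\right) \left(-7\right) 49 + 0\right) = - 37 \left(\frac{3087}{4} + 0\right) = \left(-37\right) \frac{3087}{4} = - \frac{114219}{4}$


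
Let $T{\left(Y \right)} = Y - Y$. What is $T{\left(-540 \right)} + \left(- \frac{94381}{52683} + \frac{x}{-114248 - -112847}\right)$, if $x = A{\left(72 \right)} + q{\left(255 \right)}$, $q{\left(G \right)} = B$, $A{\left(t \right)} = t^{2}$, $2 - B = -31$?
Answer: $- \frac{135691664}{24602961} \approx -5.5153$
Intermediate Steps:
$B = 33$ ($B = 2 - -31 = 2 + 31 = 33$)
$q{\left(G \right)} = 33$
$x = 5217$ ($x = 72^{2} + 33 = 5184 + 33 = 5217$)
$T{\left(Y \right)} = 0$
$T{\left(-540 \right)} + \left(- \frac{94381}{52683} + \frac{x}{-114248 - -112847}\right) = 0 + \left(- \frac{94381}{52683} + \frac{5217}{-114248 - -112847}\right) = 0 + \left(\left(-94381\right) \frac{1}{52683} + \frac{5217}{-114248 + 112847}\right) = 0 + \left(- \frac{94381}{52683} + \frac{5217}{-1401}\right) = 0 + \left(- \frac{94381}{52683} + 5217 \left(- \frac{1}{1401}\right)\right) = 0 - \frac{135691664}{24602961} = - \frac{135691664}{24602961}$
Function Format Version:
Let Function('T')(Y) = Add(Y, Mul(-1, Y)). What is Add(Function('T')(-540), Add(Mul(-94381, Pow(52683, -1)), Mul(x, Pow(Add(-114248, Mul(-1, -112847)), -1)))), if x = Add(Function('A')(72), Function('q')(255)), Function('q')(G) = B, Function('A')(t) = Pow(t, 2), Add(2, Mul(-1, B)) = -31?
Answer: Rational(-135691664, 24602961) ≈ -5.5153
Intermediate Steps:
B = 33 (B = Add(2, Mul(-1, -31)) = Add(2, 31) = 33)
Function('q')(G) = 33
x = 5217 (x = Add(Pow(72, 2), 33) = Add(5184, 33) = 5217)
Function('T')(Y) = 0
Add(Function('T')(-540), Add(Mul(-94381, Pow(52683, -1)), Mul(x, Pow(Add(-114248, Mul(-1, -112847)), -1)))) = Add(0, Add(Mul(-94381, Pow(52683, -1)), Mul(5217, Pow(Add(-114248, Mul(-1, -112847)), -1)))) = Add(0, Add(Mul(-94381, Rational(1, 52683)), Mul(5217, Pow(Add(-114248, 112847), -1)))) = Add(0, Add(Rational(-94381, 52683), Mul(5217, Pow(-1401, -1)))) = Add(0, Add(Rational(-94381, 52683), Mul(5217, Rational(-1, 1401)))) = Add(0, Add(Rational(-94381, 52683), Rational(-1739, 467))) = Add(0, Rational(-135691664, 24602961)) = Rational(-135691664, 24602961)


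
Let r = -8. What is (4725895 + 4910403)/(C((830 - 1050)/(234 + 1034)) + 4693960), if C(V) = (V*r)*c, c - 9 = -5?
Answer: 1527353233/743993540 ≈ 2.0529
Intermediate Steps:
c = 4 (c = 9 - 5 = 4)
C(V) = -32*V (C(V) = (V*(-8))*4 = -8*V*4 = -32*V)
(4725895 + 4910403)/(C((830 - 1050)/(234 + 1034)) + 4693960) = (4725895 + 4910403)/(-32*(830 - 1050)/(234 + 1034) + 4693960) = 9636298/(-(-7040)/1268 + 4693960) = 9636298/(-32*(-55/317) + 4693960) = 9636298/(1760/317 + 4693960) = 9636298/(1487987080/317) = 9636298*(317/1487987080) = 1527353233/743993540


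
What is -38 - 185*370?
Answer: -68488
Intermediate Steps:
-38 - 185*370 = -38 - 68450 = -68488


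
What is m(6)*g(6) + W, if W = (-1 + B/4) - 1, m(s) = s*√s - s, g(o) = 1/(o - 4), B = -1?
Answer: -21/4 + 3*√6 ≈ 2.0985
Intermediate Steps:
g(o) = 1/(-4 + o)
m(s) = s^(3/2) - s
W = -9/4 (W = (-1 - 1/4) - 1 = (-1 - 1*¼) - 1 = (-1 - ¼) - 1 = -5/4 - 1 = -9/4 ≈ -2.2500)
m(6)*g(6) + W = (6^(3/2) - 1*6)/(-4 + 6) - 9/4 = (6*√6 - 6)/2 - 9/4 = (-6 + 6*√6)*(½) - 9/4 = (-3 + 3*√6) - 9/4 = -21/4 + 3*√6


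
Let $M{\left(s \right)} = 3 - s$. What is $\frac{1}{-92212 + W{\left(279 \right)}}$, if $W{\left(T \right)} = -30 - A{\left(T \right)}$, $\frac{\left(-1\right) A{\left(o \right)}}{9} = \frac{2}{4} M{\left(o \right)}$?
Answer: $- \frac{1}{93484} \approx -1.0697 \cdot 10^{-5}$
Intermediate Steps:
$A{\left(o \right)} = - \frac{27}{2} + \frac{9 o}{2}$ ($A{\left(o \right)} = - 9 \cdot \frac{2}{4} \left(3 - o\right) = - 9 \cdot 2 \cdot \frac{1}{4} \left(3 - o\right) = - 9 \frac{3 - o}{2} = - 9 \left(\frac{3}{2} - \frac{o}{2}\right) = - \frac{27}{2} + \frac{9 o}{2}$)
$W{\left(T \right)} = - \frac{33}{2} - \frac{9 T}{2}$ ($W{\left(T \right)} = -30 - \left(- \frac{27}{2} + \frac{9 T}{2}\right) = - \frac{33}{2} - \frac{9 T}{2}$)
$\frac{1}{-92212 + W{\left(279 \right)}} = \frac{1}{-92212 - 1272} = \frac{1}{-93484} = - \frac{1}{93484}$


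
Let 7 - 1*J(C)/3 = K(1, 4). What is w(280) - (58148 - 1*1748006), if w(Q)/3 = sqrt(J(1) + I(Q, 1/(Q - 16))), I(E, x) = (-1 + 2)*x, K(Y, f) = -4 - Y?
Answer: 1689858 + sqrt(627330)/44 ≈ 1.6899e+6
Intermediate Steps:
J(C) = 36 (J(C) = 21 - 3*(-4 - 1*1) = 21 - 3*(-4 - 1) = 21 - 3*(-5) = 21 + 15 = 36)
I(E, x) = x (I(E, x) = 1*x = x)
w(Q) = 3*sqrt(36 + 1/(-16 + Q)) (w(Q) = 3*sqrt(36 + 1/(Q - 16)) = 3*sqrt(36 + 1/(-16 + Q)))
w(280) - (58148 - 1*1748006) = 3*sqrt((-575 + 36*280)/(-16 + 280)) - (58148 - 1*1748006) = 3*sqrt((-575 + 10080)/264) - (58148 - 1748006) = 3*sqrt((1/264)*9505) - 1*(-1689858) = 3*sqrt(9505/264) + 1689858 = 3*(sqrt(627330)/132) + 1689858 = sqrt(627330)/44 + 1689858 = 1689858 + sqrt(627330)/44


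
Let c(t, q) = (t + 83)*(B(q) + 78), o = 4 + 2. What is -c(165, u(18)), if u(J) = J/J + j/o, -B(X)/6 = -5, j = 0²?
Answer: -26784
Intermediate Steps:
j = 0
B(X) = 30 (B(X) = -6*(-5) = 30)
o = 6
u(J) = 1 (u(J) = J/J + 0/6 = 1 + 0*(⅙) = 1 + 0 = 1)
c(t, q) = 8964 + 108*t (c(t, q) = (t + 83)*(30 + 78) = (83 + t)*108 = 8964 + 108*t)
-c(165, u(18)) = -(8964 + 108*165) = -(8964 + 17820) = -1*26784 = -26784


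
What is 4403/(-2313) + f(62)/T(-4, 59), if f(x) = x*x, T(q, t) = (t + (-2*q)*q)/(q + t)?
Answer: 54321731/6939 ≈ 7828.5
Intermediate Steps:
T(q, t) = (t - 2*q**2)/(q + t)
f(x) = x**2
4403/(-2313) + f(62)/T(-4, 59) = 4403/(-2313) + 62**2/(((59 - 2*(-4)**2)/(-4 + 59))) = 4403*(-1/2313) + 3844/(((59 - 2*16)/55)) = -4403/2313 + 3844/(((59 - 32)/55)) = -4403/2313 + 3844/(((1/55)*27)) = -4403/2313 + 3844/(27/55) = -4403/2313 + 3844*(55/27) = -4403/2313 + 211420/27 = 54321731/6939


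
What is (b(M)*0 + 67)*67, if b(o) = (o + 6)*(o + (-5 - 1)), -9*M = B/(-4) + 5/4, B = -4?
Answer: 4489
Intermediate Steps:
M = -¼ (M = -(-4/(-4) + 5/4)/9 = -(-4*(-¼) + 5*(¼))/9 = -(1 + 5/4)/9 = -⅑*9/4 = -¼ ≈ -0.25000)
b(o) = (-6 + o)*(6 + o) (b(o) = (6 + o)*(o - 6) = (6 + o)*(-6 + o) = (-6 + o)*(6 + o))
(b(M)*0 + 67)*67 = ((-36 + (-¼)²)*0 + 67)*67 = ((-36 + 1/16)*0 + 67)*67 = (-575/16*0 + 67)*67 = (0 + 67)*67 = 67*67 = 4489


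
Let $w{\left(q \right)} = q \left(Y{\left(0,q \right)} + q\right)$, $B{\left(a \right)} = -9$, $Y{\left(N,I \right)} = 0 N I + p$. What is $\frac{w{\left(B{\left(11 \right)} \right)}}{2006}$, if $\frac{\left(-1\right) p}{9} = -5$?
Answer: $- \frac{162}{1003} \approx -0.16152$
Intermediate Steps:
$p = 45$ ($p = \left(-9\right) \left(-5\right) = 45$)
$Y{\left(N,I \right)} = 45$ ($Y{\left(N,I \right)} = 0 N I + 45 = 0 I + 45 = 0 + 45 = 45$)
$w{\left(q \right)} = q \left(45 + q\right)$
$\frac{w{\left(B{\left(11 \right)} \right)}}{2006} = \frac{\left(-9\right) \left(45 - 9\right)}{2006} = \left(-9\right) 36 \cdot \frac{1}{2006} = \left(-324\right) \frac{1}{2006} = - \frac{162}{1003}$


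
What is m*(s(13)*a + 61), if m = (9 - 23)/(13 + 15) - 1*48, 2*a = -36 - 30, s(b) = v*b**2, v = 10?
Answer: 5403773/2 ≈ 2.7019e+6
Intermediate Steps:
s(b) = 10*b**2
a = -33 (a = (-36 - 30)/2 = (1/2)*(-66) = -33)
m = -97/2 (m = -14/28 - 48 = -14*1/28 - 48 = -1/2 - 48 = -97/2 ≈ -48.500)
m*(s(13)*a + 61) = -97*((10*13**2)*(-33) + 61)/2 = -97*((10*169)*(-33) + 61)/2 = -97*(1690*(-33) + 61)/2 = -97*(-55770 + 61)/2 = -97/2*(-55709) = 5403773/2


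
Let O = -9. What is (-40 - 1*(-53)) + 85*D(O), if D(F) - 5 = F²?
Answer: 7323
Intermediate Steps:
D(F) = 5 + F²
(-40 - 1*(-53)) + 85*D(O) = (-40 - 1*(-53)) + 85*(5 + (-9)²) = (-40 + 53) + 85*(5 + 81) = 13 + 85*86 = 13 + 7310 = 7323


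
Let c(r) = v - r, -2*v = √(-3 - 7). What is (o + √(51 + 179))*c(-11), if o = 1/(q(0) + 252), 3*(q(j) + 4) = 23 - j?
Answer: (3 + 767*√230)*(22 - I*√10)/1534 ≈ 166.87 - 23.985*I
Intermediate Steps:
q(j) = 11/3 - j/3 (q(j) = -4 + (23 - j)/3 = -4 + (23/3 - j/3) = 11/3 - j/3)
v = -I*√10/2 (v = -√(-3 - 7)/2 = -I*√10/2 ≈ -1.5811*I)
c(r) = -r - I*√10/2 (c(r) = -I*√10/2 - r = -r - I*√10/2)
o = 3/767 (o = 1/((11/3 - ⅓*0) + 252) = 1/((11/3 + 0) + 252) = 1/(11/3 + 252) = 1/(767/3) = 3/767 ≈ 0.0039113)
(o + √(51 + 179))*c(-11) = (3/767 + √(51 + 179))*(-1*(-11) - I*√10/2) = (3/767 + √230)*(11 - I*√10/2) = (11 - I*√10/2)*(3/767 + √230)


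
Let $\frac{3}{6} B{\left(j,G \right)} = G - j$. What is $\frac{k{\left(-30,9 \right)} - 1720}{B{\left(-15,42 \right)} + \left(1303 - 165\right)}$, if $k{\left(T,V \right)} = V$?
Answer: $- \frac{1711}{1252} \approx -1.3666$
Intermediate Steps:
$B{\left(j,G \right)} = - 2 j + 2 G$ ($B{\left(j,G \right)} = 2 \left(G - j\right) = - 2 j + 2 G$)
$\frac{k{\left(-30,9 \right)} - 1720}{B{\left(-15,42 \right)} + \left(1303 - 165\right)} = \frac{9 - 1720}{\left(\left(-2\right) \left(-15\right) + 2 \cdot 42\right) + \left(1303 - 165\right)} = - \frac{1711}{\left(30 + 84\right) + \left(1303 - 165\right)} = - \frac{1711}{114 + 1138} = - \frac{1711}{1252}$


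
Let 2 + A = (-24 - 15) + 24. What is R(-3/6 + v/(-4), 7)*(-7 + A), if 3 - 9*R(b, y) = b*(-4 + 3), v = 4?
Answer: -4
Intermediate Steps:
R(b, y) = ⅓ + b/9 (R(b, y) = ⅓ - b*(-4 + 3)/9 = ⅓ - b*(-1)/9 = ⅓ - (-1)*b/9 = ⅓ + b/9)
A = -17 (A = -2 + ((-24 - 15) + 24) = -2 + (-39 + 24) = -2 - 15 = -17)
R(-3/6 + v/(-4), 7)*(-7 + A) = (⅓ + (-3/6 + 4/(-4))/9)*(-7 - 17) = (⅓ + (-3*⅙ + 4*(-¼))/9)*(-24) = (⅓ + (-½ - 1)/9)*(-24) = (⅓ + (⅑)*(-3/2))*(-24) = (⅓ - ⅙)*(-24) = (⅙)*(-24) = -4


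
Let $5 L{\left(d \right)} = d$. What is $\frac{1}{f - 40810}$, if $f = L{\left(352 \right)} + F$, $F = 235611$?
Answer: $\frac{5}{974357} \approx 5.1316 \cdot 10^{-6}$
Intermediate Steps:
$L{\left(d \right)} = \frac{d}{5}$
$f = \frac{1178407}{5}$ ($f = \frac{1}{5} \cdot 352 + 235611 = \frac{352}{5} + 235611 = \frac{1178407}{5} \approx 2.3568 \cdot 10^{5}$)
$\frac{1}{f - 40810} = \frac{1}{\frac{1178407}{5} - 40810} = \frac{1}{\frac{974357}{5}} = \frac{5}{974357}$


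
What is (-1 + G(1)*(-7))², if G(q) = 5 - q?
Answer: 841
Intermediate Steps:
(-1 + G(1)*(-7))² = (-1 + (5 - 1*1)*(-7))² = (-1 + (5 - 1)*(-7))² = (-1 + 4*(-7))² = (-1 - 28)² = (-29)² = 841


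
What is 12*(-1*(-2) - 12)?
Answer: -120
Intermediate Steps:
12*(-1*(-2) - 12) = 12*(2 - 12) = 12*(-10) = -120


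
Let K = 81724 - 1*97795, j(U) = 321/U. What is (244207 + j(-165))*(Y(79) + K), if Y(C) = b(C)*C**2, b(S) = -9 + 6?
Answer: -467327886732/55 ≈ -8.4969e+9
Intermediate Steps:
b(S) = -3
K = -16071 (K = 81724 - 97795 = -16071)
Y(C) = -3*C**2
(244207 + j(-165))*(Y(79) + K) = (244207 + 321/(-165))*(-3*79**2 - 16071) = (244207 + 321*(-1/165))*(-3*6241 - 16071) = (244207 - 107/55)*(-18723 - 16071) = (13431278/55)*(-34794) = -467327886732/55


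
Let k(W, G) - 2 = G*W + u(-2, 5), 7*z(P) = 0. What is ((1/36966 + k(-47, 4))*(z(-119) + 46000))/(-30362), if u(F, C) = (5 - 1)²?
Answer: 72268518500/280590423 ≈ 257.56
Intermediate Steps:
u(F, C) = 16 (u(F, C) = 4² = 16)
z(P) = 0 (z(P) = (⅐)*0 = 0)
k(W, G) = 18 + G*W (k(W, G) = 2 + (G*W + 16) = 2 + (16 + G*W) = 18 + G*W)
((1/36966 + k(-47, 4))*(z(-119) + 46000))/(-30362) = ((1/36966 + (18 + 4*(-47)))*(0 + 46000))/(-30362) = ((1/36966 + (18 - 188))*46000)*(-1/30362) = ((1/36966 - 170)*46000)*(-1/30362) = -6284219/36966*46000*(-1/30362) = -144537037000/18483*(-1/30362) = 72268518500/280590423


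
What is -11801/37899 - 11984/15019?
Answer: -631420835/569205081 ≈ -1.1093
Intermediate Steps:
-11801/37899 - 11984/15019 = -631420835/569205081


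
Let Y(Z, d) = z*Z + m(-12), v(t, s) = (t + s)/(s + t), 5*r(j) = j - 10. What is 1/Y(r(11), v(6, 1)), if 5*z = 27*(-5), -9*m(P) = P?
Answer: -15/61 ≈ -0.24590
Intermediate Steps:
m(P) = -P/9
z = -27 (z = (27*(-5))/5 = (⅕)*(-135) = -27)
r(j) = -2 + j/5 (r(j) = (j - 10)/5 = (-10 + j)/5 = -2 + j/5)
v(t, s) = 1 (v(t, s) = (s + t)/(s + t) = 1)
Y(Z, d) = 4/3 - 27*Z (Y(Z, d) = -27*Z - ⅑*(-12) = -27*Z + 4/3 = 4/3 - 27*Z)
1/Y(r(11), v(6, 1)) = 1/(4/3 - 27*(-2 + (⅕)*11)) = 1/(4/3 - 27*(-2 + 11/5)) = 1/(4/3 - 27*⅕) = 1/(4/3 - 27/5) = 1/(-61/15) = -15/61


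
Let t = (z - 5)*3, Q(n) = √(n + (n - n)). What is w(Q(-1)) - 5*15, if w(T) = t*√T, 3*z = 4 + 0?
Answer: -75 - 11*(-1)^(¼) ≈ -82.778 - 7.7782*I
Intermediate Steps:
z = 4/3 (z = (4 + 0)/3 = (⅓)*4 = 4/3 ≈ 1.3333)
Q(n) = √n (Q(n) = √(n + 0) = √n)
t = -11 (t = (4/3 - 5)*3 = -11/3*3 = -11)
w(T) = -11*√T
w(Q(-1)) - 5*15 = -11*(-1)^(¼) - 5*15 = -11*√I - 1*75 = -11*√I - 75 = -75 - 11*√I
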